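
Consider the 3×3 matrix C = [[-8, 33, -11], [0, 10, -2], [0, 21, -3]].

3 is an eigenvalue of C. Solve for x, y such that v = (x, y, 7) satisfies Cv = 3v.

We need (C - 3I)v = 0.
C - 3I = [[-11, 33, -11], [0, 7, -2], [0, 21, -6]].
Row 1: (-11)·x + (33)·y + (-11)·7 = 0
Row 2: (0)·x + (7)·y + (-2)·7 = 0
Row 3: (0)·x + (21)·y + (-6)·7 = 0
Solving gives x = -1, y = 2.
Check: C·(-1, 2, 7) = (-3, 6, 21) = 3·(-1, 2, 7).

-1, 2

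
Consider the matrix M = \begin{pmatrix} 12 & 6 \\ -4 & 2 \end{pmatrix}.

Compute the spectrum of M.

6, 8

det(M - tI) = (12 - t)(2 - t) - (6)·(-4) = t^2 - 14t + 48.
This factors as (t - 6)·(t - 8) = 0.
Eigenvalues: 6, 8.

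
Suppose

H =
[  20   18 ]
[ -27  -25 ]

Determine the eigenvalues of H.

det(H - sI) = (20 - s)(-25 - s) - (18)·(-27) = s^2 + 5s - 14.
This factors as (s + 7)·(s - 2) = 0.
Eigenvalues: -7, 2.

-7, 2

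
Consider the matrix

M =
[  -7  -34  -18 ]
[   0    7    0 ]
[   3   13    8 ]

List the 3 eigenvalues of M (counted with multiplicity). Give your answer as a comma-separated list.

Set up det(λI - M) = 0.
Cofactor expansion gives p(λ) = λ^3 - 8λ^2 + 5λ + 14.
Rational-root test: λ = 7 gives p(7) = 0.
Factor out (λ - 7): p(λ) = (λ - 7)·(λ^2 - λ - 2).
The quadratic factors as (λ + 1)·(λ - 2).
Eigenvalues: -1, 2, 7.

-1, 2, 7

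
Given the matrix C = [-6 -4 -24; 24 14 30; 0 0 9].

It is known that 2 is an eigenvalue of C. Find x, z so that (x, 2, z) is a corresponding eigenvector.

We need (C - 2I)v = 0.
C - 2I = [[-8, -4, -24], [24, 12, 30], [0, 0, 7]].
Row 1: (-8)·x + (-4)·2 + (-24)·z = 0
Row 2: (24)·x + (12)·2 + (30)·z = 0
Row 3: (0)·x + (0)·2 + (7)·z = 0
Solving gives x = -1, z = 0.
Check: C·(-1, 2, 0) = (-2, 4, 0) = 2·(-1, 2, 0).

-1, 0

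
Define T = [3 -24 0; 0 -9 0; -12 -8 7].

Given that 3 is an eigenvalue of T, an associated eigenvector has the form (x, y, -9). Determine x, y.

-3, 0

We need (T - 3I)v = 0.
T - 3I = [[0, -24, 0], [0, -12, 0], [-12, -8, 4]].
Row 1: (0)·x + (-24)·y + (0)·-9 = 0
Row 2: (0)·x + (-12)·y + (0)·-9 = 0
Row 3: (-12)·x + (-8)·y + (4)·-9 = 0
Solving gives x = -3, y = 0.
Check: T·(-3, 0, -9) = (-9, 0, -27) = 3·(-3, 0, -9).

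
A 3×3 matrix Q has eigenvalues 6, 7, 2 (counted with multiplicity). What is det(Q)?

det(Q) is the product of the eigenvalues: (6) · (7) · (2) = 84.

84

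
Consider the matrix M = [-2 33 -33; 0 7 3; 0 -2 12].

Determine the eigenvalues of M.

-2, 9, 10

Compute the characteristic polynomial p(λ) = det(λI - M).
Cofactor expansion gives p(λ) = λ^3 - 17λ^2 + 52λ + 180.
Rational-root test: λ = -2 gives p(-2) = 0.
Factor out (λ + 2): p(λ) = (λ + 2)·(λ^2 - 19λ + 90).
The quadratic factors as (λ - 9)·(λ - 10).
Eigenvalues: -2, 9, 10.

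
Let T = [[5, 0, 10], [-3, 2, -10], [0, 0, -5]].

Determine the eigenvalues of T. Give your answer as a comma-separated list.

Set up det(sI - T) = 0.
Cofactor expansion gives p(s) = s^3 - 2s^2 - 25s + 50.
Rational-root test: s = 2 gives p(2) = 0.
Dividing by (s - 2) leaves s^2 - 25.
The quadratic factors as (s + 5)·(s - 5).
Eigenvalues: -5, 2, 5.

-5, 2, 5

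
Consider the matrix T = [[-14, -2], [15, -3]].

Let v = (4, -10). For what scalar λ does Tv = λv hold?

Compute Tv: T·(4, -10) = (-36, 90).
Since Tv = λv, compare component 1: -36 = λ·4, so λ = -9.

-9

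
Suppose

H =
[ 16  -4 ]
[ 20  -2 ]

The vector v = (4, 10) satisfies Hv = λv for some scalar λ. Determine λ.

6

Compute Hv: H·(4, 10) = (24, 60).
Since Hv = λv, compare component 1: 24 = λ·4, so λ = 6.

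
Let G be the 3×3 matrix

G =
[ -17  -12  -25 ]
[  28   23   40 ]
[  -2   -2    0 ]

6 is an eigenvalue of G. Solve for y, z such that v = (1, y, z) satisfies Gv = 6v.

We need (G - 6I)v = 0.
G - 6I = [[-23, -12, -25], [28, 17, 40], [-2, -2, -6]].
Row 1: (-23)·1 + (-12)·y + (-25)·z = 0
Row 2: (28)·1 + (17)·y + (40)·z = 0
Row 3: (-2)·1 + (-2)·y + (-6)·z = 0
Solving gives y = -4, z = 1.
Check: G·(1, -4, 1) = (6, -24, 6) = 6·(1, -4, 1).

-4, 1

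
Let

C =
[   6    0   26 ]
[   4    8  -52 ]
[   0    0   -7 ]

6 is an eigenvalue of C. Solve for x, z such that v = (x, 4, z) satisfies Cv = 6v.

-2, 0

We need (C - 6I)v = 0.
C - 6I = [[0, 0, 26], [4, 2, -52], [0, 0, -13]].
Row 1: (0)·x + (0)·4 + (26)·z = 0
Row 2: (4)·x + (2)·4 + (-52)·z = 0
Row 3: (0)·x + (0)·4 + (-13)·z = 0
Solving gives x = -2, z = 0.
Check: C·(-2, 4, 0) = (-12, 24, 0) = 6·(-2, 4, 0).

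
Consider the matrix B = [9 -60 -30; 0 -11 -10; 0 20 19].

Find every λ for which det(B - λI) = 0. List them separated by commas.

-1, 9, 9

Compute the characteristic polynomial p(λ) = det(λI - B).
Cofactor expansion gives p(λ) = λ^3 - 17λ^2 + 63λ + 81.
Rational-root test: λ = -1 gives p(-1) = 0.
Factor out (λ + 1): p(λ) = (λ + 1)·(λ^2 - 18λ + 81).
The quadratic factor is (λ - 9)^2.
Eigenvalues: -1, 9, 9.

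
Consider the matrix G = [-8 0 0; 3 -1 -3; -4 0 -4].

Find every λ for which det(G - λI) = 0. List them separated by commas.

-8, -4, -1

Compute the characteristic polynomial p(λ) = det(λI - G).
Cofactor expansion gives p(λ) = λ^3 + 13λ^2 + 44λ + 32.
Since p(-1) = 0, λ = -1 is a root.
Dividing by (λ + 1) leaves λ^2 + 12λ + 32.
The quadratic factors as (λ + 8)·(λ + 4).
Eigenvalues: -8, -4, -1.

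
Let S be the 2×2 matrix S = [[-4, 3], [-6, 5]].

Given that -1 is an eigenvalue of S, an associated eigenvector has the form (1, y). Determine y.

1

We need (S + 1I)v = 0.
S + 1I = [[-3, 3], [-6, 6]].
Row 1: (-3)·1 + (3)·y = 0
Row 2: (-6)·1 + (6)·y = 0
Solving gives y = 1.
Check: S·(1, 1) = (-1, -1) = -1·(1, 1).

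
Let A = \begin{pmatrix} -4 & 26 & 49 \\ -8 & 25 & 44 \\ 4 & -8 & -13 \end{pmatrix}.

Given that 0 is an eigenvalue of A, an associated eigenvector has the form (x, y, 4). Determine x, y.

We need (A)v = 0.
A = [[-4, 26, 49], [-8, 25, 44], [4, -8, -13]].
Row 1: (-4)·x + (26)·y + (49)·4 = 0
Row 2: (-8)·x + (25)·y + (44)·4 = 0
Row 3: (4)·x + (-8)·y + (-13)·4 = 0
Solving gives x = -3, y = -8.
Check: A·(-3, -8, 4) = (0, 0, 0) = 0·(-3, -8, 4).

-3, -8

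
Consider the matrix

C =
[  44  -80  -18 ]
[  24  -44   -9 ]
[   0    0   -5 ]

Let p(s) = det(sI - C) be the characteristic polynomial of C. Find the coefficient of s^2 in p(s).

5

The coefficient of s^2 of det(sI - C) is −trace(C).
trace(C) = (44) + (-44) + (-5) = -5, so the coefficient is 5.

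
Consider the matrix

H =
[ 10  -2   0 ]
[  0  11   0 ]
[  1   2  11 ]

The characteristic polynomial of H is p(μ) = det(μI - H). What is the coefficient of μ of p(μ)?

341

p(μ) = μ^3 - 32μ^2 + 341μ - 1210.
The coefficient of μ is 341.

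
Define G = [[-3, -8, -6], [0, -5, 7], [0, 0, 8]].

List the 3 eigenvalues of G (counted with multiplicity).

G is upper triangular, so its eigenvalues are the diagonal entries.
Diagonal: -3, -5, 8.

-5, -3, 8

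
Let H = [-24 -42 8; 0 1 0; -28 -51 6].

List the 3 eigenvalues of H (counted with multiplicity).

-10, -8, 1

Compute the characteristic polynomial p(lambda) = det(lambda·I - H).
Cofactor expansion gives p(lambda) = lambda^3 + 17·lambda^2 + 62·lambda - 80.
Try lambda = -10: p(-10) = 0, so -10 is a root.
Dividing by (lambda + 10) leaves lambda^2 + 7·lambda - 8.
The quadratic factors as (lambda + 8)·(lambda - 1).
Eigenvalues: -10, -8, 1.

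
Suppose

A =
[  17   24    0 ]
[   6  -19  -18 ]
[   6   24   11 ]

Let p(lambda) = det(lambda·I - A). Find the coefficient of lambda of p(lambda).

p(lambda) = lambda^3 - 9·lambda^2 - 57·lambda + 385.
The coefficient of lambda is -57.

-57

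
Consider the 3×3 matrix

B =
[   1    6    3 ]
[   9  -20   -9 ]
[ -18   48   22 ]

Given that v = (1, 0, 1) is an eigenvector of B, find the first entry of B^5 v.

1024

First find the eigenvalue: Bv = (4, 0, 4) = 4·(1, 0, 1), so λ = 4.
Then B^5 v = λ^5·v = 4^5·(1, 0, 1) = 1024·(1, 0, 1) = (1024, 0, 1024).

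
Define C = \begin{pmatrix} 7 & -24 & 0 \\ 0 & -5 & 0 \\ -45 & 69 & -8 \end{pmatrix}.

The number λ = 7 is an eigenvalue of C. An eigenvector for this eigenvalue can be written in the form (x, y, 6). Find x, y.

We need (C - 7I)v = 0.
C - 7I = [[0, -24, 0], [0, -12, 0], [-45, 69, -15]].
Row 1: (0)·x + (-24)·y + (0)·6 = 0
Row 2: (0)·x + (-12)·y + (0)·6 = 0
Row 3: (-45)·x + (69)·y + (-15)·6 = 0
Solving gives x = -2, y = 0.
Check: C·(-2, 0, 6) = (-14, 0, 42) = 7·(-2, 0, 6).

-2, 0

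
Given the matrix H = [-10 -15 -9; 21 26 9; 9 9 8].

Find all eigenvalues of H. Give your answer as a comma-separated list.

5, 8, 11

Compute the characteristic polynomial p(μ) = det(μI - H).
Expanding the 3×3 determinant: p(μ) = μ^3 - 24μ^2 + 183μ - 440.
Since p(11) = 0, μ = 11 is a root.
Factor out (μ - 11): p(μ) = (μ - 11)·(μ^2 - 13μ + 40).
The quadratic factors as (μ - 5)·(μ - 8).
Eigenvalues: 5, 8, 11.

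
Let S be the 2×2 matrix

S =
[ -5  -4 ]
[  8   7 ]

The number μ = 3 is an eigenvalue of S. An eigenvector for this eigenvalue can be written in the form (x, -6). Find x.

3

We need (S - 3I)v = 0.
S - 3I = [[-8, -4], [8, 4]].
Row 1: (-8)·x + (-4)·-6 = 0
Row 2: (8)·x + (4)·-6 = 0
Solving gives x = 3.
Check: S·(3, -6) = (9, -18) = 3·(3, -6).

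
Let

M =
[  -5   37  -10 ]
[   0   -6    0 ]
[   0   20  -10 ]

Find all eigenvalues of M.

Set up det(μI - M) = 0.
Expanding the 3×3 determinant: p(μ) = μ^3 + 21μ^2 + 140μ + 300.
Rational-root test: μ = -6 gives p(-6) = 0.
Dividing by (μ + 6) leaves μ^2 + 15μ + 50.
The quadratic factors as (μ + 10)·(μ + 5).
Eigenvalues: -10, -6, -5.

-10, -6, -5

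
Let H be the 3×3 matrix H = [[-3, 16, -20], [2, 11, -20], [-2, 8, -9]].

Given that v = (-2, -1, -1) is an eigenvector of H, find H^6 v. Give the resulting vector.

(-31250, -15625, -15625)

First find the eigenvalue: Hv = (10, 5, 5) = -5·(-2, -1, -1), so λ = -5.
Then H^6 v = λ^6·v = (-5)^6·(-2, -1, -1) = 15625·(-2, -1, -1) = (-31250, -15625, -15625).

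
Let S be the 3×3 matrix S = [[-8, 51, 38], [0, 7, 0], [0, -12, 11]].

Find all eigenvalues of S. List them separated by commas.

The characteristic polynomial is p(s) = det(sI - S).
Expanding along the first row, p(s) = s^3 - 10s^2 - 67s + 616.
Try s = 7: p(7) = 0, so 7 is a root.
Factor out (s - 7): p(s) = (s - 7)·(s^2 - 3s - 88).
The quadratic factors as (s + 8)·(s - 11).
Eigenvalues: -8, 7, 11.

-8, 7, 11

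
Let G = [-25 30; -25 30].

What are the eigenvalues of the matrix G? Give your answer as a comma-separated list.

det(G - λI) = (-25 - λ)(30 - λ) - (30)·(-25) = λ^2 - 5λ.
This factors as λ·(λ - 5) = 0.
Eigenvalues: 0, 5.

0, 5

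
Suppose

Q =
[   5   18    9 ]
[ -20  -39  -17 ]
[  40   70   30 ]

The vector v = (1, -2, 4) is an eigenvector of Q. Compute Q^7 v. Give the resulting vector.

First find the eigenvalue: Qv = (5, -10, 20) = 5·(1, -2, 4), so λ = 5.
Then Q^7 v = λ^7·v = 5^7·(1, -2, 4) = 78125·(1, -2, 4) = (78125, -156250, 312500).

(78125, -156250, 312500)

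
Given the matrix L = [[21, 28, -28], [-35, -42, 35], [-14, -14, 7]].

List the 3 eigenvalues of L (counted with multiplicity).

-7, -7, 0

Set up det(λI - L) = 0.
Expanding the 3×3 determinant: p(λ) = λ^3 + 14λ^2 + 49λ.
Try λ = 0: p(0) = 0, so 0 is a root.
Factor out λ: p(λ) = λ·(λ^2 + 14λ + 49).
The quadratic factor is (λ + 7)^2.
Eigenvalues: -7, -7, 0.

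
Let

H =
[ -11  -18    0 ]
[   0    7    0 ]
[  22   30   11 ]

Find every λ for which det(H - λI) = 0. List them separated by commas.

Compute the characteristic polynomial p(lambda) = det(lambda·I - H).
Cofactor expansion gives p(lambda) = lambda^3 - 7·lambda^2 - 121·lambda + 847.
Rational-root test: lambda = 7 gives p(7) = 0.
Factor out (lambda - 7): p(lambda) = (lambda - 7)·(lambda^2 - 121).
The quadratic factors as (lambda + 11)·(lambda - 11).
Eigenvalues: -11, 7, 11.

-11, 7, 11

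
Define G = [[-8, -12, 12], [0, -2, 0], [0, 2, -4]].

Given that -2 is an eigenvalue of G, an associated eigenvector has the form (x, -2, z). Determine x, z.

0, -2

We need (G + 2I)v = 0.
G + 2I = [[-6, -12, 12], [0, 0, 0], [0, 2, -2]].
Row 1: (-6)·x + (-12)·-2 + (12)·z = 0
Row 2: (0)·x + (0)·-2 + (0)·z = 0
Row 3: (0)·x + (2)·-2 + (-2)·z = 0
Solving gives x = 0, z = -2.
Check: G·(0, -2, -2) = (0, 4, 4) = -2·(0, -2, -2).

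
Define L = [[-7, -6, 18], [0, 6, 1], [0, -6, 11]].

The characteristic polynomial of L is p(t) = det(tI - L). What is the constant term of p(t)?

504

p(t) = t^3 - 10t^2 - 47t + 504.
The constant term is 504.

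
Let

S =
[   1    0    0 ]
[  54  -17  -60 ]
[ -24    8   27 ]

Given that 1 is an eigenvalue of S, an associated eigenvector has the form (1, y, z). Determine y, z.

3, 0

We need (S - 1I)v = 0.
S - 1I = [[0, 0, 0], [54, -18, -60], [-24, 8, 26]].
Row 1: (0)·1 + (0)·y + (0)·z = 0
Row 2: (54)·1 + (-18)·y + (-60)·z = 0
Row 3: (-24)·1 + (8)·y + (26)·z = 0
Solving gives y = 3, z = 0.
Check: S·(1, 3, 0) = (1, 3, 0) = 1·(1, 3, 0).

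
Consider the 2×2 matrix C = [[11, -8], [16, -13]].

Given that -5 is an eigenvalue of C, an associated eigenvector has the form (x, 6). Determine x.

We need (C + 5I)v = 0.
C + 5I = [[16, -8], [16, -8]].
Row 1: (16)·x + (-8)·6 = 0
Row 2: (16)·x + (-8)·6 = 0
Solving gives x = 3.
Check: C·(3, 6) = (-15, -30) = -5·(3, 6).

3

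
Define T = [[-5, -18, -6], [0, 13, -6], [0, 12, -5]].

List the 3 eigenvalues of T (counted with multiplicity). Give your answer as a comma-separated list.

-5, 1, 7

Compute the characteristic polynomial p(λ) = det(λI - T).
Expanding along the first row, p(λ) = λ^3 - 3λ^2 - 33λ + 35.
Since p(-5) = 0, λ = -5 is a root.
Factor out (λ + 5): p(λ) = (λ + 5)·(λ^2 - 8λ + 7).
The quadratic factors as (λ - 1)·(λ - 7).
Eigenvalues: -5, 1, 7.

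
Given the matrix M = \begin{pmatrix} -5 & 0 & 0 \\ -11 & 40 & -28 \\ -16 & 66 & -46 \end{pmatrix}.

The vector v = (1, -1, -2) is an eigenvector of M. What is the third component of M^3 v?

First find the eigenvalue: Mv = (-5, 5, 10) = -5·(1, -1, -2), so λ = -5.
Then M^3 v = λ^3·v = (-5)^3·(1, -1, -2) = -125·(1, -1, -2) = (-125, 125, 250).

250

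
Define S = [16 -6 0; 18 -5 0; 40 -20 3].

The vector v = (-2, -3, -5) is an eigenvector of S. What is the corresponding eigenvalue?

Compute Sv: S·(-2, -3, -5) = (-14, -21, -35).
Since Sv = λv, compare component 1: -14 = λ·-2, so λ = 7.

7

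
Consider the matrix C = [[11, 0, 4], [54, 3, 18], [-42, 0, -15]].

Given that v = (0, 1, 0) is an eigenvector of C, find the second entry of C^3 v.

27

First find the eigenvalue: Cv = (0, 3, 0) = 3·(0, 1, 0), so λ = 3.
Then C^3 v = λ^3·v = 3^3·(0, 1, 0) = 27·(0, 1, 0) = (0, 27, 0).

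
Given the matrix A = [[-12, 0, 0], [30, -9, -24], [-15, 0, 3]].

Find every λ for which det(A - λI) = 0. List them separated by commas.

The characteristic polynomial is p(lambda) = det(lambda·I - A).
Cofactor expansion gives p(lambda) = lambda^3 + 18·lambda^2 + 45·lambda - 324.
Try lambda = 3: p(3) = 0, so 3 is a root.
Factor out (lambda - 3): p(lambda) = (lambda - 3)·(lambda^2 + 21·lambda + 108).
The quadratic factors as (lambda + 12)·(lambda + 9).
Eigenvalues: -12, -9, 3.

-12, -9, 3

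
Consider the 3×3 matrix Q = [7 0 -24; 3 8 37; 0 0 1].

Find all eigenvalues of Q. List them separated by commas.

1, 7, 8

Set up det(lambda·I - Q) = 0.
Cofactor expansion gives p(lambda) = lambda^3 - 16·lambda^2 + 71·lambda - 56.
Since p(1) = 0, lambda = 1 is a root.
Dividing by (lambda - 1) leaves lambda^2 - 15·lambda + 56.
The quadratic factors as (lambda - 7)·(lambda - 8).
Eigenvalues: 1, 7, 8.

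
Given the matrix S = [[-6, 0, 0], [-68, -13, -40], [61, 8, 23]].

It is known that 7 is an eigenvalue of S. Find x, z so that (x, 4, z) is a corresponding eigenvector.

We need (S - 7I)v = 0.
S - 7I = [[-13, 0, 0], [-68, -20, -40], [61, 8, 16]].
Row 1: (-13)·x + (0)·4 + (0)·z = 0
Row 2: (-68)·x + (-20)·4 + (-40)·z = 0
Row 3: (61)·x + (8)·4 + (16)·z = 0
Solving gives x = 0, z = -2.
Check: S·(0, 4, -2) = (0, 28, -14) = 7·(0, 4, -2).

0, -2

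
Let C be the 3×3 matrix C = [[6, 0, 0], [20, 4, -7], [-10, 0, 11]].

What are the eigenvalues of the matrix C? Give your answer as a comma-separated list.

Set up det(λI - C) = 0.
Cofactor expansion gives p(λ) = λ^3 - 21λ^2 + 134λ - 264.
Since p(4) = 0, λ = 4 is a root.
Dividing by (λ - 4) leaves λ^2 - 17λ + 66.
The quadratic factors as (λ - 6)·(λ - 11).
Eigenvalues: 4, 6, 11.

4, 6, 11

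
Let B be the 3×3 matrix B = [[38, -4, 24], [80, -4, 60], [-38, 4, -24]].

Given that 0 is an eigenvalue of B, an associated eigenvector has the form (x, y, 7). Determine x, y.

-6, -15

We need (B)v = 0.
B = [[38, -4, 24], [80, -4, 60], [-38, 4, -24]].
Row 1: (38)·x + (-4)·y + (24)·7 = 0
Row 2: (80)·x + (-4)·y + (60)·7 = 0
Row 3: (-38)·x + (4)·y + (-24)·7 = 0
Solving gives x = -6, y = -15.
Check: B·(-6, -15, 7) = (0, 0, 0) = 0·(-6, -15, 7).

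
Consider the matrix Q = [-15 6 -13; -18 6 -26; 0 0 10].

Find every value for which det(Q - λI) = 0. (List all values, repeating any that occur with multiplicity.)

Set up det(λI - Q) = 0.
Expanding along the first row, p(λ) = λ^3 - λ^2 - 72λ - 180.
Since p(-3) = 0, λ = -3 is a root.
Factor out (λ + 3): p(λ) = (λ + 3)·(λ^2 - 4λ - 60).
The quadratic factors as (λ + 6)·(λ - 10).
Eigenvalues: -6, -3, 10.

-6, -3, 10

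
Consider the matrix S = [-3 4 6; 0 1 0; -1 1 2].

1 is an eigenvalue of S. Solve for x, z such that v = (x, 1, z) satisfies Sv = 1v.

1, 0

We need (S - 1I)v = 0.
S - 1I = [[-4, 4, 6], [0, 0, 0], [-1, 1, 1]].
Row 1: (-4)·x + (4)·1 + (6)·z = 0
Row 2: (0)·x + (0)·1 + (0)·z = 0
Row 3: (-1)·x + (1)·1 + (1)·z = 0
Solving gives x = 1, z = 0.
Check: S·(1, 1, 0) = (1, 1, 0) = 1·(1, 1, 0).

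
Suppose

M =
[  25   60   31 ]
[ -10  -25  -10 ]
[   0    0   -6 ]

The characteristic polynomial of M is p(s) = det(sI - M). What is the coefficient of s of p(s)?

-25

p(s) = s^3 + 6s^2 - 25s - 150.
The coefficient of s is -25.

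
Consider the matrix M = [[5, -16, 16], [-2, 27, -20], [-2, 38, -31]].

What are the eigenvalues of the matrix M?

-11, 5, 7

Compute the characteristic polynomial p(s) = det(sI - M).
Cofactor expansion gives p(s) = s^3 - s^2 - 97s + 385.
Try s = 5: p(5) = 0, so 5 is a root.
Dividing by (s - 5) leaves s^2 + 4s - 77.
The quadratic factors as (s + 11)·(s - 7).
Eigenvalues: -11, 5, 7.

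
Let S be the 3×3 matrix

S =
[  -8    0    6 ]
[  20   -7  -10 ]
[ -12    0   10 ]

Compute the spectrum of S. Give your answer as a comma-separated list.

The characteristic polynomial is p(t) = det(tI - S).
Expanding the 3×3 determinant: p(t) = t^3 + 5t^2 - 22t - 56.
Try t = -2: p(-2) = 0, so -2 is a root.
Dividing by (t + 2) leaves t^2 + 3t - 28.
The quadratic factors as (t + 7)·(t - 4).
Eigenvalues: -7, -2, 4.

-7, -2, 4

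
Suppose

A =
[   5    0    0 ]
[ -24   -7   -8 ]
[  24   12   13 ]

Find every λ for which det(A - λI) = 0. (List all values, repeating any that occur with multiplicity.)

1, 5, 5

Set up det(rI - A) = 0.
Expanding the 3×3 determinant: p(r) = r^3 - 11r^2 + 35r - 25.
Try r = 1: p(1) = 0, so 1 is a root.
Factor out (r - 1): p(r) = (r - 1)·(r^2 - 10r + 25).
The quadratic factor is (r - 5)^2.
Eigenvalues: 1, 5, 5.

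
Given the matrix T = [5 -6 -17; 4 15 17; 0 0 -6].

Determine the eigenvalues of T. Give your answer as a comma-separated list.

-6, 9, 11

Set up det(lambda·I - T) = 0.
Expanding the 3×3 determinant: p(lambda) = lambda^3 - 14·lambda^2 - 21·lambda + 594.
Since p(-6) = 0, lambda = -6 is a root.
Factor out (lambda + 6): p(lambda) = (lambda + 6)·(lambda^2 - 20·lambda + 99).
The quadratic factors as (lambda - 9)·(lambda - 11).
Eigenvalues: -6, 9, 11.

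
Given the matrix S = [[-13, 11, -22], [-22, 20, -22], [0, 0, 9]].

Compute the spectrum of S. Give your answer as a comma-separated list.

Compute the characteristic polynomial p(μ) = det(μI - S).
Cofactor expansion gives p(μ) = μ^3 - 16μ^2 + 45μ + 162.
Rational-root test: μ = 9 gives p(9) = 0.
Dividing by (μ - 9) leaves μ^2 - 7μ - 18.
The quadratic factors as (μ + 2)·(μ - 9).
Eigenvalues: -2, 9, 9.

-2, 9, 9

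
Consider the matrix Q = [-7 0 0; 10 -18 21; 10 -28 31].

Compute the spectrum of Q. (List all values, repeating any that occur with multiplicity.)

-7, 3, 10

Set up det(lambda·I - Q) = 0.
Expanding along the first row, p(lambda) = lambda^3 - 6·lambda^2 - 61·lambda + 210.
Rational-root test: lambda = 3 gives p(3) = 0.
Dividing by (lambda - 3) leaves lambda^2 - 3·lambda - 70.
The quadratic factors as (lambda + 7)·(lambda - 10).
Eigenvalues: -7, 3, 10.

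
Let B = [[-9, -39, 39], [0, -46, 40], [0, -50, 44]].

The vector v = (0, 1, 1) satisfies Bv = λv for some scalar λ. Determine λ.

Compute Bv: B·(0, 1, 1) = (0, -6, -6).
Since Bv = λv, compare component 2: -6 = λ·1, so λ = -6.

-6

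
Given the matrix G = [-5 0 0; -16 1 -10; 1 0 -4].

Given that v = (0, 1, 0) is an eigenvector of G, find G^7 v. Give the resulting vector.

First find the eigenvalue: Gv = (0, 1, 0) = 1·(0, 1, 0), so λ = 1.
Then G^7 v = λ^7·v = 1^7·(0, 1, 0) = 1·(0, 1, 0) = (0, 1, 0).

(0, 1, 0)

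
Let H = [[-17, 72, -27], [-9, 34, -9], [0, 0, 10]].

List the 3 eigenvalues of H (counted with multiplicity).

7, 10, 10

The characteristic polynomial is p(t) = det(tI - H).
Expanding along the first row, p(t) = t^3 - 27t^2 + 240t - 700.
Try t = 7: p(7) = 0, so 7 is a root.
Factor out (t - 7): p(t) = (t - 7)·(t^2 - 20t + 100).
The quadratic factor is (t - 10)^2.
Eigenvalues: 7, 10, 10.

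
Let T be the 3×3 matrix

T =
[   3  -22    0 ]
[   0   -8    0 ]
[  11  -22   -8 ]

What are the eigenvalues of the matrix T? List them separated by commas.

The characteristic polynomial is p(lambda) = det(lambda·I - T).
Expanding along the first row, p(lambda) = lambda^3 + 13·lambda^2 + 16·lambda - 192.
Try lambda = 3: p(3) = 0, so 3 is a root.
Dividing by (lambda - 3) leaves lambda^2 + 16·lambda + 64.
The quadratic factor is (lambda + 8)^2.
Eigenvalues: -8, -8, 3.

-8, -8, 3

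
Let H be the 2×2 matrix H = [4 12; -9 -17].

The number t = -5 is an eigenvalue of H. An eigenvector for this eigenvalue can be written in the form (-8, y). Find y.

6

We need (H + 5I)v = 0.
H + 5I = [[9, 12], [-9, -12]].
Row 1: (9)·-8 + (12)·y = 0
Row 2: (-9)·-8 + (-12)·y = 0
Solving gives y = 6.
Check: H·(-8, 6) = (40, -30) = -5·(-8, 6).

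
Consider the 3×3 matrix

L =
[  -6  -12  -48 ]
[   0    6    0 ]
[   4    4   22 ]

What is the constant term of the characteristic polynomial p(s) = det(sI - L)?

p(0) = det(0·I − L) = det(−L) = (−1)^3·det(L).
det(L) = 360, so p(0) = -360.

-360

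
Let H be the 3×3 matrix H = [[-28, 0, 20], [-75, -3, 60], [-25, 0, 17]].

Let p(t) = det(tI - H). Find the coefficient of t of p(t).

p(t) = t^3 + 14t^2 + 57t + 72.
The coefficient of t is 57.

57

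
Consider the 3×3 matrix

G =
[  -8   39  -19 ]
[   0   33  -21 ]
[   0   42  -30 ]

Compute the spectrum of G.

-9, -8, 12

Set up det(rI - G) = 0.
Cofactor expansion gives p(r) = r^3 + 5r^2 - 132r - 864.
Rational-root test: r = -8 gives p(-8) = 0.
Dividing by (r + 8) leaves r^2 - 3r - 108.
The quadratic factors as (r + 9)·(r - 12).
Eigenvalues: -9, -8, 12.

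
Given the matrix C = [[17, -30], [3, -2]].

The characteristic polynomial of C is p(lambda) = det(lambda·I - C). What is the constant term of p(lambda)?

56

p(lambda) = lambda^2 - 15·lambda + 56.
The constant term is 56.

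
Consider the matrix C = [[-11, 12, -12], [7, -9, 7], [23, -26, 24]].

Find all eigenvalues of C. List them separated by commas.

-2, 1, 5

The characteristic polynomial is p(μ) = det(μI - C).
Cofactor expansion gives p(μ) = μ^3 - 4μ^2 - 7μ + 10.
Since p(1) = 0, μ = 1 is a root.
Dividing by (μ - 1) leaves μ^2 - 3μ - 10.
The quadratic factors as (μ + 2)·(μ - 5).
Eigenvalues: -2, 1, 5.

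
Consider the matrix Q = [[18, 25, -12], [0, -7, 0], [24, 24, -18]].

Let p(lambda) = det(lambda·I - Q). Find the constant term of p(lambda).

p(lambda) = lambda^3 + 7·lambda^2 - 36·lambda - 252.
The constant term is -252.

-252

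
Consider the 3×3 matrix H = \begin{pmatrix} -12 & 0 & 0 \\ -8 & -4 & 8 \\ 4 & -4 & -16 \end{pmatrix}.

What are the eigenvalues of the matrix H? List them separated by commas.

-12, -12, -8

Set up det(rI - H) = 0.
Expanding the 3×3 determinant: p(r) = r^3 + 32r^2 + 336r + 1152.
Rational-root test: r = -8 gives p(-8) = 0.
Factor out (r + 8): p(r) = (r + 8)·(r^2 + 24r + 144).
The quadratic factor is (r + 12)^2.
Eigenvalues: -12, -12, -8.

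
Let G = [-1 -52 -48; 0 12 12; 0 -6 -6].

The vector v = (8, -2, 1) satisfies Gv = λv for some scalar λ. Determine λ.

Compute Gv: G·(8, -2, 1) = (48, -12, 6).
Since Gv = λv, compare component 1: 48 = λ·8, so λ = 6.

6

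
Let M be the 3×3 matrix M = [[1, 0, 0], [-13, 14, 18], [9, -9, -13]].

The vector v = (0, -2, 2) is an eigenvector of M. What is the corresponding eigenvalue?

Compute Mv: M·(0, -2, 2) = (0, 8, -8).
Since Mv = λv, compare component 2: 8 = λ·-2, so λ = -4.

-4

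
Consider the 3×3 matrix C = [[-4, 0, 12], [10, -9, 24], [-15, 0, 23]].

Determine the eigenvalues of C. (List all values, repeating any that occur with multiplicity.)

-9, 8, 11

The characteristic polynomial is p(lambda) = det(lambda·I - C).
Expanding the 3×3 determinant: p(lambda) = lambda^3 - 10·lambda^2 - 83·lambda + 792.
Try lambda = -9: p(-9) = 0, so -9 is a root.
Factor out (lambda + 9): p(lambda) = (lambda + 9)·(lambda^2 - 19·lambda + 88).
The quadratic factors as (lambda - 8)·(lambda - 11).
Eigenvalues: -9, 8, 11.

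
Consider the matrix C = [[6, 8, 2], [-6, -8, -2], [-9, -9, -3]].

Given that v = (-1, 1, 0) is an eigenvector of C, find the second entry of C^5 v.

First find the eigenvalue: Cv = (2, -2, 0) = -2·(-1, 1, 0), so λ = -2.
Then C^5 v = λ^5·v = (-2)^5·(-1, 1, 0) = -32·(-1, 1, 0) = (32, -32, 0).

-32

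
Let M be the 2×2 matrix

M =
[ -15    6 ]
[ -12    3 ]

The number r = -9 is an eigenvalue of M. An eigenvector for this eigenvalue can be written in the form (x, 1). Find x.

We need (M + 9I)v = 0.
M + 9I = [[-6, 6], [-12, 12]].
Row 1: (-6)·x + (6)·1 = 0
Row 2: (-12)·x + (12)·1 = 0
Solving gives x = 1.
Check: M·(1, 1) = (-9, -9) = -9·(1, 1).

1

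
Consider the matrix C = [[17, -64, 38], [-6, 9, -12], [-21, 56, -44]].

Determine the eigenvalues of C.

-9, -7, -2

The characteristic polynomial is p(r) = det(rI - C).
Cofactor expansion gives p(r) = r^3 + 18r^2 + 95r + 126.
Rational-root test: r = -7 gives p(-7) = 0.
Dividing by (r + 7) leaves r^2 + 11r + 18.
The quadratic factors as (r + 9)·(r + 2).
Eigenvalues: -9, -7, -2.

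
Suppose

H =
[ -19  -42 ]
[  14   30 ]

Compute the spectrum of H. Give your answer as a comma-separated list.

2, 9

det(H - rI) = (-19 - r)(30 - r) - (-42)·(14) = r^2 - 11r + 18.
This factors as (r - 2)·(r - 9) = 0.
Eigenvalues: 2, 9.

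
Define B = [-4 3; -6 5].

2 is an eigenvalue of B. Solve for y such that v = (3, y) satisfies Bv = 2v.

We need (B - 2I)v = 0.
B - 2I = [[-6, 3], [-6, 3]].
Row 1: (-6)·3 + (3)·y = 0
Row 2: (-6)·3 + (3)·y = 0
Solving gives y = 6.
Check: B·(3, 6) = (6, 12) = 2·(3, 6).

6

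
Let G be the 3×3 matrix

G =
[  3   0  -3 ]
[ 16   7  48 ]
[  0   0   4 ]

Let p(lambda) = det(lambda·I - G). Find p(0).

p(0) = det(0·I − G) = det(−G) = (−1)^3·det(G).
det(G) = 84, so p(0) = -84.

-84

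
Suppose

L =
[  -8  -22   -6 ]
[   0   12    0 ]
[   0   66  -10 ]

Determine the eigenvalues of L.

-10, -8, 12

Compute the characteristic polynomial p(r) = det(rI - L).
Cofactor expansion gives p(r) = r^3 + 6r^2 - 136r - 960.
Try r = -8: p(-8) = 0, so -8 is a root.
Factor out (r + 8): p(r) = (r + 8)·(r^2 - 2r - 120).
The quadratic factors as (r + 10)·(r - 12).
Eigenvalues: -10, -8, 12.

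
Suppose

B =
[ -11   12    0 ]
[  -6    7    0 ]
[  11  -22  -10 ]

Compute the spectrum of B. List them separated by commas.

Set up det(tI - B) = 0.
Expanding along the first row, p(t) = t^3 + 14t^2 + 35t - 50.
Try t = 1: p(1) = 0, so 1 is a root.
Dividing by (t - 1) leaves t^2 + 15t + 50.
The quadratic factors as (t + 10)·(t + 5).
Eigenvalues: -10, -5, 1.

-10, -5, 1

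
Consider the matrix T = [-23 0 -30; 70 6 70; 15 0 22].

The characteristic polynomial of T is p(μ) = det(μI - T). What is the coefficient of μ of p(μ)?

-62

p(μ) = μ^3 - 5μ^2 - 62μ + 336.
The coefficient of μ is -62.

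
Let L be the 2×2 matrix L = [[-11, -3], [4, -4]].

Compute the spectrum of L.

-8, -7

det(L - tI) = (-11 - t)(-4 - t) - (-3)·(4) = t^2 + 15t + 56.
This factors as (t + 8)·(t + 7) = 0.
Eigenvalues: -8, -7.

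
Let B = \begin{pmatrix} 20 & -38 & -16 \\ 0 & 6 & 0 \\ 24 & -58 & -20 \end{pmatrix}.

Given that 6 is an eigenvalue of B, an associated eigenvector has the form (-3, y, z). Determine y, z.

We need (B - 6I)v = 0.
B - 6I = [[14, -38, -16], [0, 0, 0], [24, -58, -26]].
Row 1: (14)·-3 + (-38)·y + (-16)·z = 0
Row 2: (0)·-3 + (0)·y + (0)·z = 0
Row 3: (24)·-3 + (-58)·y + (-26)·z = 0
Solving gives y = 1, z = -5.
Check: B·(-3, 1, -5) = (-18, 6, -30) = 6·(-3, 1, -5).

1, -5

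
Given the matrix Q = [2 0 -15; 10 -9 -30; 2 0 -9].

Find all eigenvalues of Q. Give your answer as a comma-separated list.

Compute the characteristic polynomial p(μ) = det(μI - Q).
Expanding the 3×3 determinant: p(μ) = μ^3 + 16μ^2 + 75μ + 108.
Since p(-4) = 0, μ = -4 is a root.
Dividing by (μ + 4) leaves μ^2 + 12μ + 27.
The quadratic factors as (μ + 9)·(μ + 3).
Eigenvalues: -9, -4, -3.

-9, -4, -3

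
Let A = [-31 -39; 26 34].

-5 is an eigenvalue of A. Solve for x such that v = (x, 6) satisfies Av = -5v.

-9

We need (A + 5I)v = 0.
A + 5I = [[-26, -39], [26, 39]].
Row 1: (-26)·x + (-39)·6 = 0
Row 2: (26)·x + (39)·6 = 0
Solving gives x = -9.
Check: A·(-9, 6) = (45, -30) = -5·(-9, 6).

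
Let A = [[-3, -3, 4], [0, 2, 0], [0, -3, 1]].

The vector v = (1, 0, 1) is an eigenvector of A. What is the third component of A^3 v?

1

First find the eigenvalue: Av = (1, 0, 1) = 1·(1, 0, 1), so λ = 1.
Then A^3 v = λ^3·v = 1^3·(1, 0, 1) = 1·(1, 0, 1) = (1, 0, 1).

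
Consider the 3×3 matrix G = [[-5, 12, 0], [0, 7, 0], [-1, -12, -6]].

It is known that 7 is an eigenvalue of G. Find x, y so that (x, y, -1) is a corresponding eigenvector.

We need (G - 7I)v = 0.
G - 7I = [[-12, 12, 0], [0, 0, 0], [-1, -12, -13]].
Row 1: (-12)·x + (12)·y + (0)·-1 = 0
Row 2: (0)·x + (0)·y + (0)·-1 = 0
Row 3: (-1)·x + (-12)·y + (-13)·-1 = 0
Solving gives x = 1, y = 1.
Check: G·(1, 1, -1) = (7, 7, -7) = 7·(1, 1, -1).

1, 1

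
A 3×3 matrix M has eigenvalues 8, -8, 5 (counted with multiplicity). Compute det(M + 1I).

If M has eigenvalues 8, -8, 5, then M + 1I has eigenvalues 9, -7, 6.
det(M + 1I) = (9) · (-7) · (6) = -378.

-378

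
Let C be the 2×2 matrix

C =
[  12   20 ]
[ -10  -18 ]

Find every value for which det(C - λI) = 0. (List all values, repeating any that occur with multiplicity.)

det(C - sI) = (12 - s)(-18 - s) - (20)·(-10) = s^2 + 6s - 16.
This factors as (s + 8)·(s - 2) = 0.
Eigenvalues: -8, 2.

-8, 2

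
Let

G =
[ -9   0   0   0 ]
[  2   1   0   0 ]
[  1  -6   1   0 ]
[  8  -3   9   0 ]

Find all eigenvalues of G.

G is lower triangular, so its eigenvalues are the diagonal entries.
Diagonal: -9, 1, 1, 0.

-9, 0, 1, 1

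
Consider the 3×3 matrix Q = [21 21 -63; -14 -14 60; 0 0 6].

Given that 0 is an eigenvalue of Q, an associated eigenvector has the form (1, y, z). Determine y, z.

-1, 0

We need (Q)v = 0.
Q = [[21, 21, -63], [-14, -14, 60], [0, 0, 6]].
Row 1: (21)·1 + (21)·y + (-63)·z = 0
Row 2: (-14)·1 + (-14)·y + (60)·z = 0
Row 3: (0)·1 + (0)·y + (6)·z = 0
Solving gives y = -1, z = 0.
Check: Q·(1, -1, 0) = (0, 0, 0) = 0·(1, -1, 0).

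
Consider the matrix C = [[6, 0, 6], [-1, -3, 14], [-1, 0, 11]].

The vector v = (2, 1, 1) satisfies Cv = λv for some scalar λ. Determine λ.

9

Compute Cv: C·(2, 1, 1) = (18, 9, 9).
Since Cv = λv, compare component 1: 18 = λ·2, so λ = 9.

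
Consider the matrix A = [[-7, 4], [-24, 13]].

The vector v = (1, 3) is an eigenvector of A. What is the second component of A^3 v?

375

First find the eigenvalue: Av = (5, 15) = 5·(1, 3), so λ = 5.
Then A^3 v = λ^3·v = 5^3·(1, 3) = 125·(1, 3) = (125, 375).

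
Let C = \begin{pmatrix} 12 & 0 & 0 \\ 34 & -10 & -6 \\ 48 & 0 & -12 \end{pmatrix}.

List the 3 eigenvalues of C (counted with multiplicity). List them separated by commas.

-12, -10, 12

The characteristic polynomial is p(μ) = det(μI - C).
Expanding along the first row, p(μ) = μ^3 + 10μ^2 - 144μ - 1440.
Since p(-10) = 0, μ = -10 is a root.
Dividing by (μ + 10) leaves μ^2 - 144.
The quadratic factors as (μ + 12)·(μ - 12).
Eigenvalues: -12, -10, 12.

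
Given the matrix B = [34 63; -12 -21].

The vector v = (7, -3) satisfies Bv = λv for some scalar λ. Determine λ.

7

Compute Bv: B·(7, -3) = (49, -21).
Since Bv = λv, compare component 1: 49 = λ·7, so λ = 7.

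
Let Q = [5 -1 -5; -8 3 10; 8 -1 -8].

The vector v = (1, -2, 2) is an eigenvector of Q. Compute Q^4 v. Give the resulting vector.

First find the eigenvalue: Qv = (-3, 6, -6) = -3·(1, -2, 2), so λ = -3.
Then Q^4 v = λ^4·v = (-3)^4·(1, -2, 2) = 81·(1, -2, 2) = (81, -162, 162).

(81, -162, 162)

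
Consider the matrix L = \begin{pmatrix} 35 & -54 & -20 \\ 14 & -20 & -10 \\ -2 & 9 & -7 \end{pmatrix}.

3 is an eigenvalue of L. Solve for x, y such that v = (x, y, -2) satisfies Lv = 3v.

We need (L - 3I)v = 0.
L - 3I = [[32, -54, -20], [14, -23, -10], [-2, 9, -10]].
Row 1: (32)·x + (-54)·y + (-20)·-2 = 0
Row 2: (14)·x + (-23)·y + (-10)·-2 = 0
Row 3: (-2)·x + (9)·y + (-10)·-2 = 0
Solving gives x = -8, y = -4.
Check: L·(-8, -4, -2) = (-24, -12, -6) = 3·(-8, -4, -2).

-8, -4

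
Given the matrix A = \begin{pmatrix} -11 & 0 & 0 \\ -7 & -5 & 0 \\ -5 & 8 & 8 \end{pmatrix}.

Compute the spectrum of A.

-11, -5, 8

A is lower triangular, so its eigenvalues are the diagonal entries.
Diagonal: -11, -5, 8.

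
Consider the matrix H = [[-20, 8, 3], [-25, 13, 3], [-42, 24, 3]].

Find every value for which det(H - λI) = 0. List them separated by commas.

Set up det(λI - H) = 0.
Expanding the 3×3 determinant: p(λ) = λ^3 + 4λ^2 - 27λ - 90.
Rational-root test: λ = -3 gives p(-3) = 0.
Factor out (λ + 3): p(λ) = (λ + 3)·(λ^2 + λ - 30).
The quadratic factors as (λ + 6)·(λ - 5).
Eigenvalues: -6, -3, 5.

-6, -3, 5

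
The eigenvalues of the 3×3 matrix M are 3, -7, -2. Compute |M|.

42

det(M) is the product of the eigenvalues: (3) · (-7) · (-2) = 42.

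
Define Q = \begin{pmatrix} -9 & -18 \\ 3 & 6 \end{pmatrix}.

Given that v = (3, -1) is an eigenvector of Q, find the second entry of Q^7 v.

First find the eigenvalue: Qv = (-9, 3) = -3·(3, -1), so λ = -3.
Then Q^7 v = λ^7·v = (-3)^7·(3, -1) = -2187·(3, -1) = (-6561, 2187).

2187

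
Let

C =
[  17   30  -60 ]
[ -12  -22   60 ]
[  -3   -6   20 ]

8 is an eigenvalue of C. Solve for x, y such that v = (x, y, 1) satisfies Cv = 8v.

We need (C - 8I)v = 0.
C - 8I = [[9, 30, -60], [-12, -30, 60], [-3, -6, 12]].
Row 1: (9)·x + (30)·y + (-60)·1 = 0
Row 2: (-12)·x + (-30)·y + (60)·1 = 0
Row 3: (-3)·x + (-6)·y + (12)·1 = 0
Solving gives x = 0, y = 2.
Check: C·(0, 2, 1) = (0, 16, 8) = 8·(0, 2, 1).

0, 2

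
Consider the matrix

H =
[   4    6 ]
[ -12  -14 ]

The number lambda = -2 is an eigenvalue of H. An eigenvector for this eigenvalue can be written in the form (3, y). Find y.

-3

We need (H + 2I)v = 0.
H + 2I = [[6, 6], [-12, -12]].
Row 1: (6)·3 + (6)·y = 0
Row 2: (-12)·3 + (-12)·y = 0
Solving gives y = -3.
Check: H·(3, -3) = (-6, 6) = -2·(3, -3).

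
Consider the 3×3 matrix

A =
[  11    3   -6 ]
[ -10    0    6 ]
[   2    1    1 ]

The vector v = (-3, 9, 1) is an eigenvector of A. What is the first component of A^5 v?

-3072

First find the eigenvalue: Av = (-12, 36, 4) = 4·(-3, 9, 1), so λ = 4.
Then A^5 v = λ^5·v = 4^5·(-3, 9, 1) = 1024·(-3, 9, 1) = (-3072, 9216, 1024).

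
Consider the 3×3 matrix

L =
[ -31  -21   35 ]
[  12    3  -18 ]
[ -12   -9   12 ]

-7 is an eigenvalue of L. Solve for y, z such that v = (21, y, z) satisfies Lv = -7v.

We need (L + 7I)v = 0.
L + 7I = [[-24, -21, 35], [12, 10, -18], [-12, -9, 19]].
Row 1: (-24)·21 + (-21)·y + (35)·z = 0
Row 2: (12)·21 + (10)·y + (-18)·z = 0
Row 3: (-12)·21 + (-9)·y + (19)·z = 0
Solving gives y = -9, z = 9.
Check: L·(21, -9, 9) = (-147, 63, -63) = -7·(21, -9, 9).

-9, 9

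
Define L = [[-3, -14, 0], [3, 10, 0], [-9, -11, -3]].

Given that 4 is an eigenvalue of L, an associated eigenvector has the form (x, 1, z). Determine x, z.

-2, 1

We need (L - 4I)v = 0.
L - 4I = [[-7, -14, 0], [3, 6, 0], [-9, -11, -7]].
Row 1: (-7)·x + (-14)·1 + (0)·z = 0
Row 2: (3)·x + (6)·1 + (0)·z = 0
Row 3: (-9)·x + (-11)·1 + (-7)·z = 0
Solving gives x = -2, z = 1.
Check: L·(-2, 1, 1) = (-8, 4, 4) = 4·(-2, 1, 1).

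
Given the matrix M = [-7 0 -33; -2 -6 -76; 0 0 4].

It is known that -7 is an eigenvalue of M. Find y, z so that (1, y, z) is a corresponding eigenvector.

We need (M + 7I)v = 0.
M + 7I = [[0, 0, -33], [-2, 1, -76], [0, 0, 11]].
Row 1: (0)·1 + (0)·y + (-33)·z = 0
Row 2: (-2)·1 + (1)·y + (-76)·z = 0
Row 3: (0)·1 + (0)·y + (11)·z = 0
Solving gives y = 2, z = 0.
Check: M·(1, 2, 0) = (-7, -14, 0) = -7·(1, 2, 0).

2, 0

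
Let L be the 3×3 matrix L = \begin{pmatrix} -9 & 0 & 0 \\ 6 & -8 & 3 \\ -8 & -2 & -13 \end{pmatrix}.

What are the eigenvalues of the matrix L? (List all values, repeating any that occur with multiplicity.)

Compute the characteristic polynomial p(λ) = det(λI - L).
Expanding along the first row, p(λ) = λ^3 + 30λ^2 + 299λ + 990.
Try λ = -9: p(-9) = 0, so -9 is a root.
Dividing by (λ + 9) leaves λ^2 + 21λ + 110.
The quadratic factors as (λ + 11)·(λ + 10).
Eigenvalues: -11, -10, -9.

-11, -10, -9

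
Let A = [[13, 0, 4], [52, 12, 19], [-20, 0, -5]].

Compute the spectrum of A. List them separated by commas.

Compute the characteristic polynomial p(s) = det(sI - A).
Expanding the 3×3 determinant: p(s) = s^3 - 20s^2 + 111s - 180.
Try s = 5: p(5) = 0, so 5 is a root.
Factor out (s - 5): p(s) = (s - 5)·(s^2 - 15s + 36).
The quadratic factors as (s - 3)·(s - 12).
Eigenvalues: 3, 5, 12.

3, 5, 12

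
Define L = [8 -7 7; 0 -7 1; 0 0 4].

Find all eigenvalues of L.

L is upper triangular, so its eigenvalues are the diagonal entries.
Diagonal: 8, -7, 4.

-7, 4, 8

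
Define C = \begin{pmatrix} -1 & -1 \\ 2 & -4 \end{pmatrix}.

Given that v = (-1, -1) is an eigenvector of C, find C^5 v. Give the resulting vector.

First find the eigenvalue: Cv = (2, 2) = -2·(-1, -1), so λ = -2.
Then C^5 v = λ^5·v = (-2)^5·(-1, -1) = -32·(-1, -1) = (32, 32).

(32, 32)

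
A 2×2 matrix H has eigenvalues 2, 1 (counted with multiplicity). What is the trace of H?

trace(H) is the sum of the eigenvalues: (2) + (1) = 3.

3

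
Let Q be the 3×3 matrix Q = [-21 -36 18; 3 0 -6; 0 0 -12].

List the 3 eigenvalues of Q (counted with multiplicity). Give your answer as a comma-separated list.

-12, -12, -9

The characteristic polynomial is p(λ) = det(λI - Q).
Expanding the 3×3 determinant: p(λ) = λ^3 + 33λ^2 + 360λ + 1296.
Try λ = -9: p(-9) = 0, so -9 is a root.
Dividing by (λ + 9) leaves λ^2 + 24λ + 144.
The quadratic factor is (λ + 12)^2.
Eigenvalues: -12, -12, -9.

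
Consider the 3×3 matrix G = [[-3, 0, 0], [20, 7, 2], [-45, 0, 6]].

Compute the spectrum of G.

-3, 6, 7

Set up det(μI - G) = 0.
Cofactor expansion gives p(μ) = μ^3 - 10μ^2 + 3μ + 126.
Try μ = 7: p(7) = 0, so 7 is a root.
Dividing by (μ - 7) leaves μ^2 - 3μ - 18.
The quadratic factors as (μ + 3)·(μ - 6).
Eigenvalues: -3, 6, 7.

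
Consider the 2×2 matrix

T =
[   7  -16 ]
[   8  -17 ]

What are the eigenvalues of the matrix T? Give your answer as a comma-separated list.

det(T - rI) = (7 - r)(-17 - r) - (-16)·(8) = r^2 + 10r + 9.
This factors as (r + 9)·(r + 1) = 0.
Eigenvalues: -9, -1.

-9, -1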